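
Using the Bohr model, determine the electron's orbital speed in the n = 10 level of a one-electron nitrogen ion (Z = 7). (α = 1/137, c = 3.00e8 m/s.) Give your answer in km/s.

v_n = Zαc/n = 7 × 0.00730 × 3.00e8 / 10
    = 1530 km/s

1530 km/s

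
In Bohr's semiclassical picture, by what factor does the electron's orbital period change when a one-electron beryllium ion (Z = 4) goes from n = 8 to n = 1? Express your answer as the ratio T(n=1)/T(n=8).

T ∝ Z^-2 · n^3; with Z fixed, T ∝ n^3.
T(n=1)/T(n=8) = (1/8)^3 = 1/512

1/512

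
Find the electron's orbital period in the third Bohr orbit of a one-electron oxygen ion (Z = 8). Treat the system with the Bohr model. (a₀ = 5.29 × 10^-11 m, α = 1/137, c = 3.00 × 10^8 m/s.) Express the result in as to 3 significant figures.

64.0 as

r = n²a₀/Z = 3²·5.29 × 10^-11/8 = 5.95 × 10^-11 m
v = Zαc/n = 8·0.00730·3.00 × 10^8/3 = 5.84 × 10^6 m/s
T = 2πr/v = 6.40 × 10^-17 s = 64.0 as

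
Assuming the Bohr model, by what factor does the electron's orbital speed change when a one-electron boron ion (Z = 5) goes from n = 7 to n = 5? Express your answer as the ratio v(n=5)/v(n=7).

7/5

v ∝ Z^1 · n^-1; with Z fixed, v ∝ n^-1.
v(n=5)/v(n=7) = (5/7)^-1 = 7/5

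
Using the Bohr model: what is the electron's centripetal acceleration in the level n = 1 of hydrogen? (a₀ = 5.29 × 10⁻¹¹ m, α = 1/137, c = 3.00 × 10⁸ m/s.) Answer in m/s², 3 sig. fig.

r = n²a₀/Z = 5.29 × 10⁻¹¹ m, v = Zαc/n = 2.19 × 10⁶ m/s
a = v²/r = (2.19 × 10⁶)² / 5.29 × 10⁻¹¹ = 9.06 × 10²² m/s²

9.06 × 10²² m/s²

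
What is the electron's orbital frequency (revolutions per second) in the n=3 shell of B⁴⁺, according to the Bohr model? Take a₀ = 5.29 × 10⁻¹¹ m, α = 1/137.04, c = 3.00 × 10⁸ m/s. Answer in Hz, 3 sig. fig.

r = n²a₀/Z = 9.52 × 10⁻¹¹ m, v = Zαc/n = 3.65 × 10⁶ m/s
f = v/(2πr) = 6.10 × 10¹⁵ Hz

6.10 × 10¹⁵ Hz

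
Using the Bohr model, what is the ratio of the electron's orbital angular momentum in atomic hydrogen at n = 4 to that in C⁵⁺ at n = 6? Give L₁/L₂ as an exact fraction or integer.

L = nℏ is independent of Z.
L₁/L₂ = n₁/n₂ = 4/6 = 2/3

2/3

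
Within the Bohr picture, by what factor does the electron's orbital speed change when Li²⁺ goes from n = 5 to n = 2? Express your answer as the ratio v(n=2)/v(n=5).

v ∝ Z^1 · n^-1; with Z fixed, v ∝ n^-1.
v(n=2)/v(n=5) = (2/5)^-1 = 5/2

5/2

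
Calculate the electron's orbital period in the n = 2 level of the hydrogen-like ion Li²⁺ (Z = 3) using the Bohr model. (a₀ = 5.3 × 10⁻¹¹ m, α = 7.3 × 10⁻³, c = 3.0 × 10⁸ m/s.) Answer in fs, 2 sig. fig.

r = n²a₀/Z = 2²·5.3 × 10⁻¹¹/3 = 7.1 × 10⁻¹¹ m
v = Zαc/n = 3·0.0073·3.0 × 10⁸/2 = 3.3 × 10⁶ m/s
T = 2πr/v = 1.4 × 10⁻¹⁶ s = 0.14 fs

0.14 fs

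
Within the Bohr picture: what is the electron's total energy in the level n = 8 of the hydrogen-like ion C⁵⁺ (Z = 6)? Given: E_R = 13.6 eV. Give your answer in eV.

E_n = −E_R·Z²/n² = −13.6 × 6²/8² = -7.65 eV

-7.65 eV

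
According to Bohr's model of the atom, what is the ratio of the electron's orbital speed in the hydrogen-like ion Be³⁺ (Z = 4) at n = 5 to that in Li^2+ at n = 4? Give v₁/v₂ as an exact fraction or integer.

v ∝ Z^1 · n^-1
v₁/v₂ = (4/3)^1 · (5/4)^-1 = 16/15

16/15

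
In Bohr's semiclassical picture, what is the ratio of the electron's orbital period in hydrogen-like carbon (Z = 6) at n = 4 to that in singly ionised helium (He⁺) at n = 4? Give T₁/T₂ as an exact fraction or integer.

1/9

T ∝ Z^-2 · n^3
T₁/T₂ = (6/2)^-2 · (4/4)^3 = 1/9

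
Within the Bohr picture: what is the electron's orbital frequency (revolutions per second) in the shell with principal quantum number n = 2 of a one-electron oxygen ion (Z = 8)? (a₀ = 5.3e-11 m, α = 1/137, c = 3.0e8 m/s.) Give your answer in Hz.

5.3e16 Hz

r = n²a₀/Z = 2.6e-11 m, v = Zαc/n = 8.8e6 m/s
f = v/(2πr) = 5.3e16 Hz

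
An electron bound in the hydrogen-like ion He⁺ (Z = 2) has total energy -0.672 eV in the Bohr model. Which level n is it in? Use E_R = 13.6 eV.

E_n = −E_R Z²/n² ⇒ n² = E_R Z²/(−E_n) = 13.6 × 2² / 0.672 ≈ 80.95
n = 9

9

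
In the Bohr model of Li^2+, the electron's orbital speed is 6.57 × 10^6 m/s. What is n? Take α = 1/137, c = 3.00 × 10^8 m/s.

v_n = Zαc/n ⇒ n = Zαc/v = 3 × 0.00730 × 3.00 × 10^8 / 6.57 × 10^6 ≈ 1.00
n = 1

1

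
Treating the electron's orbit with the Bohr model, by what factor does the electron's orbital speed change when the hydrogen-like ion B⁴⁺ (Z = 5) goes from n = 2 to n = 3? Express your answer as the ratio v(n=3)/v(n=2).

v ∝ Z^1 · n^-1; with Z fixed, v ∝ n^-1.
v(n=3)/v(n=2) = (3/2)^-1 = 2/3

2/3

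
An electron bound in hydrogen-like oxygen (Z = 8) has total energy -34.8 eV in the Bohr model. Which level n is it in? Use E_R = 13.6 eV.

5

E_n = −E_R Z²/n² ⇒ n² = E_R Z²/(−E_n) = 13.6 × 8² / 34.8 ≈ 25.01
n = 5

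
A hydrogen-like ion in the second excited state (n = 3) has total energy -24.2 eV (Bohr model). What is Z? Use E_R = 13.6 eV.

E_n = −E_R Z²/n² ⇒ Z² = −E_n n²/E_R = 24.2 × 3² / 13.6 ≈ 16.01
Z = 4

4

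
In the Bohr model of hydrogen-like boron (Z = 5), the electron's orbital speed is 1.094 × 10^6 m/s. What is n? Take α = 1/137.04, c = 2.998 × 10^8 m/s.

10

v_n = Zαc/n ⇒ n = Zαc/v = 5 × 0.007297 × 2.998 × 10^8 / 1.094 × 10^6 ≈ 10.00
n = 10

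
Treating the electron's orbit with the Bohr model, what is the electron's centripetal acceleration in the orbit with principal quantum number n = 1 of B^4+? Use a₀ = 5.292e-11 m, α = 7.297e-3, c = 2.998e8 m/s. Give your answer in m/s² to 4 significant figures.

1.130e25 m/s²

r = n²a₀/Z = 1.058e-11 m, v = Zαc/n = 1.094e7 m/s
a = v²/r = (1.094e7)² / 1.058e-11 = 1.130e25 m/s²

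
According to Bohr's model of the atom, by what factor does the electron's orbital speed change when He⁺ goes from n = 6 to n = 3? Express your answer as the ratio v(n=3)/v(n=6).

v ∝ Z^1 · n^-1; with Z fixed, v ∝ n^-1.
v(n=3)/v(n=6) = (3/6)^-1 = 2

2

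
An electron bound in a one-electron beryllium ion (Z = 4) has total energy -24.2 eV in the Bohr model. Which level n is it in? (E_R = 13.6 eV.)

E_n = −E_R Z²/n² ⇒ n² = E_R Z²/(−E_n) = 13.6 × 4² / 24.2 ≈ 8.99
n = 3

3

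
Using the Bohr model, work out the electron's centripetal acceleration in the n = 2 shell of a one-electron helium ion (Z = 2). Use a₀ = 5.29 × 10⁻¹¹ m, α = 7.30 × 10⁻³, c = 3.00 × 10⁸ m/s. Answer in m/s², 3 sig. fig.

4.53 × 10²² m/s²

r = n²a₀/Z = 1.06 × 10⁻¹⁰ m, v = Zαc/n = 2.19 × 10⁶ m/s
a = v²/r = (2.19 × 10⁶)² / 1.06 × 10⁻¹⁰ = 4.53 × 10²² m/s²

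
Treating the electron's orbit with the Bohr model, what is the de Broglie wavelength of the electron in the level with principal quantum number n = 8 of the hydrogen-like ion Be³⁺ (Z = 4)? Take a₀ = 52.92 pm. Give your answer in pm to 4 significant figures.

665.0 pm

The Bohr quantisation condition is nλ = 2πr_n.
r_n = n²a₀/Z = 846.7 pm
λ = 2πr_n/n = 2π·846.7/8 = 665.0 pm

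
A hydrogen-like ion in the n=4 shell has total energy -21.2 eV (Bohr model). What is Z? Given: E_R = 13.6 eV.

E_n = −E_R Z²/n² ⇒ Z² = −E_n n²/E_R = 21.2 × 4² / 13.6 ≈ 24.94
Z = 5

5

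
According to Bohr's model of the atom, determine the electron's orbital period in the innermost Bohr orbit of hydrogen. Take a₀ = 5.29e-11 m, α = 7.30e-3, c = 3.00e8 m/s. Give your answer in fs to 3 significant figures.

r = n²a₀/Z = 1²·5.29e-11/1 = 5.29e-11 m
v = Zαc/n = 1·0.00730·3.00e8/1 = 2.19e6 m/s
T = 2πr/v = 1.52e-16 s = 0.152 fs

0.152 fs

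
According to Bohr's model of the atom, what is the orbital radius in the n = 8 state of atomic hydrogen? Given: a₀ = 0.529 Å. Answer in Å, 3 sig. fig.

r_n = n²a₀/Z = 8² × 0.529 / 1
    = 64 × 0.529 / 1 = 33.9 Å

33.9 Å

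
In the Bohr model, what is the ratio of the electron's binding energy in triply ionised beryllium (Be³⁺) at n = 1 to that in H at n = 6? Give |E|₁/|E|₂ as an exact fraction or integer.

576

|E| ∝ Z^2 · n^-2
|E|₁/|E|₂ = (4/1)^2 · (1/6)^-2 = 576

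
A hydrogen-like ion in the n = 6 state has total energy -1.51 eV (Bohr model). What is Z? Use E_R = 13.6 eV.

2

E_n = −E_R Z²/n² ⇒ Z² = −E_n n²/E_R = 1.51 × 6² / 13.6 ≈ 4.00
Z = 2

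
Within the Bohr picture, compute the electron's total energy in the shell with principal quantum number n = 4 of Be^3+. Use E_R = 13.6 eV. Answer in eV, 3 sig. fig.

-13.6 eV

E_n = −E_R·Z²/n² = −13.6 × 4²/4² = -13.6 eV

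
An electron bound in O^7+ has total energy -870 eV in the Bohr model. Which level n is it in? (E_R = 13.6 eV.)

E_n = −E_R Z²/n² ⇒ n² = E_R Z²/(−E_n) = 13.6 × 8² / 870 ≈ 1.00
n = 1

1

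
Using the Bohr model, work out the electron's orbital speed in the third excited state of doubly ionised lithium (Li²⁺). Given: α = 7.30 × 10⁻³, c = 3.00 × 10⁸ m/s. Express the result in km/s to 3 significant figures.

v_n = Zαc/n = 3 × 0.00730 × 3.00 × 10⁸ / 4
    = 1640 km/s

1640 km/s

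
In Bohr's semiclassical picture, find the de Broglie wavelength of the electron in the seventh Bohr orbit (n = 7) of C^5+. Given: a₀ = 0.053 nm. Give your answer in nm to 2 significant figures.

The Bohr quantisation condition is nλ = 2πr_n.
r_n = n²a₀/Z = 0.43 nm
λ = 2πr_n/n = 2π·0.43/7 = 0.39 nm

0.39 nm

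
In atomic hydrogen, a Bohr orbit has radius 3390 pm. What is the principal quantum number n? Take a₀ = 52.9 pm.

8

r_n = n²a₀/Z ⇒ n² = rZ/a₀ = 3390 × 1 / 52.9 ≈ 64.08
n = 8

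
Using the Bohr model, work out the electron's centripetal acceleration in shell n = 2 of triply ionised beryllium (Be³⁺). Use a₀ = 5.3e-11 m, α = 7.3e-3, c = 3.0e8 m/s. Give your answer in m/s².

r = n²a₀/Z = 5.3e-11 m, v = Zαc/n = 4.4e6 m/s
a = v²/r = (4.4e6)² / 5.3e-11 = 3.6e23 m/s²

3.6e23 m/s²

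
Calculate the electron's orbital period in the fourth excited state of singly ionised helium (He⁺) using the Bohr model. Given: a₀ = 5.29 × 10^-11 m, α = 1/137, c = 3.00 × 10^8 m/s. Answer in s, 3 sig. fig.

r = n²a₀/Z = 5²·5.29 × 10^-11/2 = 6.61 × 10^-10 m
v = Zαc/n = 2·0.00730·3.00 × 10^8/5 = 8.76 × 10^5 m/s
T = 2πr/v = 4.74 × 10^-15 s

4.74 × 10^-15 s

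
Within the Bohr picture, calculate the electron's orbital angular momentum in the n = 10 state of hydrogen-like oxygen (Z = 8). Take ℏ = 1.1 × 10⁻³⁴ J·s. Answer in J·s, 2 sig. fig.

1.1 × 10⁻³³ J·s

L_n = nℏ = 10 × 1.1 × 10⁻³⁴ = 1.1 × 10⁻³³ J·s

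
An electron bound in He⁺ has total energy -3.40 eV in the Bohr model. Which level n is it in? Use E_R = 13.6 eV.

4

E_n = −E_R Z²/n² ⇒ n² = E_R Z²/(−E_n) = 13.6 × 2² / 3.40 ≈ 16.00
n = 4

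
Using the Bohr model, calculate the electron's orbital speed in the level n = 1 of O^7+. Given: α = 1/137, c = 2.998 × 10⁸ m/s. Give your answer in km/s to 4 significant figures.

v_n = Zαc/n = 8 × 0.007299 × 2.998 × 10⁸ / 1
    = 1.751 × 10⁴ km/s

1.751 × 10⁴ km/s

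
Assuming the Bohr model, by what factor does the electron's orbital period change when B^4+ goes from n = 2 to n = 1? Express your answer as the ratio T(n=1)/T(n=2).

1/8

T ∝ Z^-2 · n^3; with Z fixed, T ∝ n^3.
T(n=1)/T(n=2) = (1/2)^3 = 1/8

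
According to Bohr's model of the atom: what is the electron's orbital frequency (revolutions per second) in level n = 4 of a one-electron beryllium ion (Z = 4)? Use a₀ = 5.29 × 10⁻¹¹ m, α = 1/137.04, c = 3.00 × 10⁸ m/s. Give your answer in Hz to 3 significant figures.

r = n²a₀/Z = 2.12 × 10⁻¹⁰ m, v = Zαc/n = 2.19 × 10⁶ m/s
f = v/(2πr) = 1.65 × 10¹⁵ Hz

1.65 × 10¹⁵ Hz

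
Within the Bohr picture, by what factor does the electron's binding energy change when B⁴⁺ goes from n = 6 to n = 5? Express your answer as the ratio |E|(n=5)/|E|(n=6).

36/25

|E| ∝ Z^2 · n^-2; with Z fixed, |E| ∝ n^-2.
|E|(n=5)/|E|(n=6) = (5/6)^-2 = 36/25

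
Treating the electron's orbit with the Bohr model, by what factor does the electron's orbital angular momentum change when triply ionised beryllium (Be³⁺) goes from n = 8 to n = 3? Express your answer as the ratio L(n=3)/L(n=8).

3/8

L = nℏ depends only on n, so L ∝ n.
L(n=3)/L(n=8) = (3/8)^1 = 3/8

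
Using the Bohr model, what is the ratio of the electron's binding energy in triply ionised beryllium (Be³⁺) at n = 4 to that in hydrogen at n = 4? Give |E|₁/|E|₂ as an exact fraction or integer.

16

|E| ∝ Z^2 · n^-2
|E|₁/|E|₂ = (4/1)^2 · (4/4)^-2 = 16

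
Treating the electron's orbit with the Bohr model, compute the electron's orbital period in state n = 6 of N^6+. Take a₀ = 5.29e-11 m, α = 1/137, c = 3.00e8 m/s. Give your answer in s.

6.69e-16 s

r = n²a₀/Z = 6²·5.29e-11/7 = 2.72e-10 m
v = Zαc/n = 7·0.00730·3.00e8/6 = 2.55e6 m/s
T = 2πr/v = 6.69e-16 s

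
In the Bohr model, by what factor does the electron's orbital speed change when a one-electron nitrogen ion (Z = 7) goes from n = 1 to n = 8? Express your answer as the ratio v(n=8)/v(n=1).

1/8

v ∝ Z^1 · n^-1; with Z fixed, v ∝ n^-1.
v(n=8)/v(n=1) = (8/1)^-1 = 1/8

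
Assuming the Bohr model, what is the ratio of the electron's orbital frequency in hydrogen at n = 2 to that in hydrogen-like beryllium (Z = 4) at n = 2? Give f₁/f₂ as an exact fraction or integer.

f ∝ Z^2 · n^-3
f₁/f₂ = (1/4)^2 · (2/2)^-3 = 1/16

1/16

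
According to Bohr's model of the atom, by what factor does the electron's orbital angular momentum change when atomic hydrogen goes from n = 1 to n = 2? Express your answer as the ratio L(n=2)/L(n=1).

2

L = nℏ depends only on n, so L ∝ n.
L(n=2)/L(n=1) = (2/1)^1 = 2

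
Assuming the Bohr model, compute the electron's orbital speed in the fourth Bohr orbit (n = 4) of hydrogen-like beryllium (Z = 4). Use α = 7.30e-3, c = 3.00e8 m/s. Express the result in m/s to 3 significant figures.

2.19e6 m/s

v_n = Zαc/n = 4 × 0.00730 × 3.00e8 / 4
    = 2.19e6 m/s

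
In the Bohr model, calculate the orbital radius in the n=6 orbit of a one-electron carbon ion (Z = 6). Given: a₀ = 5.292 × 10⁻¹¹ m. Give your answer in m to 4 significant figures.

3.175 × 10⁻¹⁰ m

r_n = n²a₀/Z = 6² × 5.292 × 10⁻¹¹ / 6
    = 36 × 5.292 × 10⁻¹¹ / 6 = 3.175 × 10⁻¹⁰ m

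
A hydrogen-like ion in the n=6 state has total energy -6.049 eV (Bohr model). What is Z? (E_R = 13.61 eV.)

E_n = −E_R Z²/n² ⇒ Z² = −E_n n²/E_R = 6.049 × 6² / 13.61 ≈ 16.00
Z = 4

4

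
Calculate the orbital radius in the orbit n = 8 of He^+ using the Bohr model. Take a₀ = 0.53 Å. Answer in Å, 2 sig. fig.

17 Å

r_n = n²a₀/Z = 8² × 0.53 / 2
    = 64 × 0.53 / 2 = 17 Å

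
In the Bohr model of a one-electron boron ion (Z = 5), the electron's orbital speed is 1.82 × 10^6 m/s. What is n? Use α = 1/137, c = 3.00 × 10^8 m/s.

6

v_n = Zαc/n ⇒ n = Zαc/v = 5 × 0.00730 × 3.00 × 10^8 / 1.82 × 10^6 ≈ 6.02
n = 6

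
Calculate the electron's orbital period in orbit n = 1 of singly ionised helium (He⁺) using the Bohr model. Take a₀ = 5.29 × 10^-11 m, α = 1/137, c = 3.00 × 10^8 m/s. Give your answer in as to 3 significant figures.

37.9 as

r = n²a₀/Z = 1²·5.29 × 10^-11/2 = 2.65 × 10^-11 m
v = Zαc/n = 2·0.00730·3.00 × 10^8/1 = 4.38 × 10^6 m/s
T = 2πr/v = 3.79 × 10^-17 s = 37.9 as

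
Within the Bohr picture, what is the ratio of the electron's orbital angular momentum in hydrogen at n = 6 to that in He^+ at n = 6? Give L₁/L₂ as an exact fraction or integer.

1

L = nℏ is independent of Z.
L₁/L₂ = n₁/n₂ = 6/6 = 1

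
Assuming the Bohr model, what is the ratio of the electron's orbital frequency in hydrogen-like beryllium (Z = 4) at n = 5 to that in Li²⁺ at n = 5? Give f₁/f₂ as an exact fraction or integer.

f ∝ Z^2 · n^-3
f₁/f₂ = (4/3)^2 · (5/5)^-3 = 16/9

16/9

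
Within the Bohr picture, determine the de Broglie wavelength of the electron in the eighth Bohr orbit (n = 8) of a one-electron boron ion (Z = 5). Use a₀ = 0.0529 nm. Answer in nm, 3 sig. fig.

0.532 nm

The Bohr quantisation condition is nλ = 2πr_n.
r_n = n²a₀/Z = 0.677 nm
λ = 2πr_n/n = 2π·0.677/8 = 0.532 nm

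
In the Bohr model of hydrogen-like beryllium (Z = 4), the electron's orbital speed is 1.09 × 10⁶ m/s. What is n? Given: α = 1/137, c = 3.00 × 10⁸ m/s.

v_n = Zαc/n ⇒ n = Zαc/v = 4 × 0.00730 × 3.00 × 10⁸ / 1.09 × 10⁶ ≈ 8.04
n = 8

8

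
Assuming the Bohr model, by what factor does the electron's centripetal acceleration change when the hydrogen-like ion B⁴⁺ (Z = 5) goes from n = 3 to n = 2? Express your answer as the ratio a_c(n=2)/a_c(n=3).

81/16

a_c ∝ Z^3 · n^-4; with Z fixed, a_c ∝ n^-4.
a_c(n=2)/a_c(n=3) = (2/3)^-4 = 81/16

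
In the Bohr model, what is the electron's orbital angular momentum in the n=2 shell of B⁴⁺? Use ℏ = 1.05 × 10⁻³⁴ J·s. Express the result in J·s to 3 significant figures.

2.10 × 10⁻³⁴ J·s

L_n = nℏ = 2 × 1.05 × 10⁻³⁴ = 2.10 × 10⁻³⁴ J·s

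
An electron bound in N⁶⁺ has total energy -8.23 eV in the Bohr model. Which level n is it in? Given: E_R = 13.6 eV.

9

E_n = −E_R Z²/n² ⇒ n² = E_R Z²/(−E_n) = 13.6 × 7² / 8.23 ≈ 80.97
n = 9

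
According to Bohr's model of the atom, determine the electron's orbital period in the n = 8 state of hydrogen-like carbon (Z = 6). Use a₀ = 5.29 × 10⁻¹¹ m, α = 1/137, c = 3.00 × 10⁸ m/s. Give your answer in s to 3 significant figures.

r = n²a₀/Z = 8²·5.29 × 10⁻¹¹/6 = 5.64 × 10⁻¹⁰ m
v = Zαc/n = 6·0.00730·3.00 × 10⁸/8 = 1.64 × 10⁶ m/s
T = 2πr/v = 2.16 × 10⁻¹⁵ s

2.16 × 10⁻¹⁵ s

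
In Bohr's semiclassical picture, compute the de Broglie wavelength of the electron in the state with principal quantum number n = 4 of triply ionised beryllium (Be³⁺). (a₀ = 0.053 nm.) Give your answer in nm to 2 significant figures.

The Bohr quantisation condition is nλ = 2πr_n.
r_n = n²a₀/Z = 0.21 nm
λ = 2πr_n/n = 2π·0.21/4 = 0.33 nm

0.33 nm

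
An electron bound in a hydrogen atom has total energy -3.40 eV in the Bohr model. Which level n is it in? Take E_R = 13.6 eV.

E_n = −E_R Z²/n² ⇒ n² = E_R Z²/(−E_n) = 13.6 × 1² / 3.40 ≈ 4.00
n = 2

2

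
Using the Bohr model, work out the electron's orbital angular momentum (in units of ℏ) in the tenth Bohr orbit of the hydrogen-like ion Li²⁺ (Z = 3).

L_n = nℏ, so L/ℏ = n = 10.

10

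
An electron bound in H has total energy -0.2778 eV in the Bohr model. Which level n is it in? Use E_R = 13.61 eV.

E_n = −E_R Z²/n² ⇒ n² = E_R Z²/(−E_n) = 13.61 × 1² / 0.2778 ≈ 48.99
n = 7

7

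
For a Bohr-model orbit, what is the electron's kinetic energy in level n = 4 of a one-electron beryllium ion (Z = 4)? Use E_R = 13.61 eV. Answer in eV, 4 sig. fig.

For a Coulomb orbit the virial theorem gives K = −E_n.
E_n = −E_R·Z²/n², so K = E_R·Z²/n² = 13.61 × 4²/4² = 13.61 eV

13.61 eV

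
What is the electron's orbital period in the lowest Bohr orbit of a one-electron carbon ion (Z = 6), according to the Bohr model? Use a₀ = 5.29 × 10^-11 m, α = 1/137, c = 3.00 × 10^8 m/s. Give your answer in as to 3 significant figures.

4.22 as

r = n²a₀/Z = 1²·5.29 × 10^-11/6 = 8.82 × 10^-12 m
v = Zαc/n = 6·0.00730·3.00 × 10^8/1 = 1.31 × 10^7 m/s
T = 2πr/v = 4.22 × 10^-18 s = 4.22 as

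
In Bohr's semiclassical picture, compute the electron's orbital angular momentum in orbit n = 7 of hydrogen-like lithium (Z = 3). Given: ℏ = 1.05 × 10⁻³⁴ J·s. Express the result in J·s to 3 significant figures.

7.35 × 10⁻³⁴ J·s

L_n = nℏ = 7 × 1.05 × 10⁻³⁴ = 7.35 × 10⁻³⁴ J·s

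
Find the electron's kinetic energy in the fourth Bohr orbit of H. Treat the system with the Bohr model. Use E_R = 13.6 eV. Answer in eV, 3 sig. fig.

For a Coulomb orbit the virial theorem gives K = −E_n.
E_n = −E_R·Z²/n², so K = E_R·Z²/n² = 13.6 × 1²/4² = 0.850 eV

0.850 eV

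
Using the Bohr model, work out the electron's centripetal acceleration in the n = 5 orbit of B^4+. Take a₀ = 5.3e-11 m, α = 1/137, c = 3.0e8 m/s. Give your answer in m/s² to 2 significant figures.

r = n²a₀/Z = 2.6e-10 m, v = Zαc/n = 2.2e6 m/s
a = v²/r = (2.2e6)² / 2.6e-10 = 1.8e22 m/s²

1.8e22 m/s²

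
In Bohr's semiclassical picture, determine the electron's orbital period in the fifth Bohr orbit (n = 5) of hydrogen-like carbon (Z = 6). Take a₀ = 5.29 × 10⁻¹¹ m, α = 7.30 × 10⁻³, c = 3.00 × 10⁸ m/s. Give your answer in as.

r = n²a₀/Z = 5²·5.29 × 10⁻¹¹/6 = 2.20 × 10⁻¹⁰ m
v = Zαc/n = 6·0.00730·3.00 × 10⁸/5 = 2.63 × 10⁶ m/s
T = 2πr/v = 5.27 × 10⁻¹⁶ s = 527 as

527 as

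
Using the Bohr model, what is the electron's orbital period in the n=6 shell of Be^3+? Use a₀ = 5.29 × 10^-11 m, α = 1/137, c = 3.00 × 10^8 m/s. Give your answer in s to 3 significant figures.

2.05 × 10^-15 s

r = n²a₀/Z = 6²·5.29 × 10^-11/4 = 4.76 × 10^-10 m
v = Zαc/n = 4·0.00730·3.00 × 10^8/6 = 1.46 × 10^6 m/s
T = 2πr/v = 2.05 × 10^-15 s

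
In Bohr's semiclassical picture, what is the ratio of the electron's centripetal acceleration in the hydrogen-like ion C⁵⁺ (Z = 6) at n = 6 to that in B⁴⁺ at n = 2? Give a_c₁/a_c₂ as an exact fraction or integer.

8/375

a_c ∝ Z^3 · n^-4
a_c₁/a_c₂ = (6/5)^3 · (6/2)^-4 = 8/375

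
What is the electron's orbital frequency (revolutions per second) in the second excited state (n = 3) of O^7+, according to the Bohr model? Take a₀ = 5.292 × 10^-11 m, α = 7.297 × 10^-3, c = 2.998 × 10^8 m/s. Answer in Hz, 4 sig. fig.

1.560 × 10^16 Hz

r = n²a₀/Z = 5.954 × 10^-11 m, v = Zαc/n = 5.834 × 10^6 m/s
f = v/(2πr) = 1.560 × 10^16 Hz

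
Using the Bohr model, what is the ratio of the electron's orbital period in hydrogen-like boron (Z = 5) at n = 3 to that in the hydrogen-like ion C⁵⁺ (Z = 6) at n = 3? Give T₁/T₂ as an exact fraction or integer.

T ∝ Z^-2 · n^3
T₁/T₂ = (5/6)^-2 · (3/3)^3 = 36/25

36/25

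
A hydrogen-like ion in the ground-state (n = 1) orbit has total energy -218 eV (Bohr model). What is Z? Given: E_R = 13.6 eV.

4

E_n = −E_R Z²/n² ⇒ Z² = −E_n n²/E_R = 218 × 1² / 13.6 ≈ 16.03
Z = 4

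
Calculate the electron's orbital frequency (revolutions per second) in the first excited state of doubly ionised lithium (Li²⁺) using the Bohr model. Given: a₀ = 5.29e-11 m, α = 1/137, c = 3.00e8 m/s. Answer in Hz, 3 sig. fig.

r = n²a₀/Z = 7.05e-11 m, v = Zαc/n = 3.28e6 m/s
f = v/(2πr) = 7.41e15 Hz

7.41e15 Hz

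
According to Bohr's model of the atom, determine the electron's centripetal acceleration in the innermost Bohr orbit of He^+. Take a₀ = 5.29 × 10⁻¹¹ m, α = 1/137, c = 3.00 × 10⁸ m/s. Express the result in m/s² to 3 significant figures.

r = n²a₀/Z = 2.65 × 10⁻¹¹ m, v = Zαc/n = 4.38 × 10⁶ m/s
a = v²/r = (4.38 × 10⁶)² / 2.65 × 10⁻¹¹ = 7.25 × 10²³ m/s²

7.25 × 10²³ m/s²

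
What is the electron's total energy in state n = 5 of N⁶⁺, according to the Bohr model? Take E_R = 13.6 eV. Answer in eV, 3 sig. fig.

-26.7 eV

E_n = −E_R·Z²/n² = −13.6 × 7²/5² = -26.7 eV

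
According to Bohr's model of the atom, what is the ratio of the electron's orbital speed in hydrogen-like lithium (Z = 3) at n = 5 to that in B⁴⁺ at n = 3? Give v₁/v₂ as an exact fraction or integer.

v ∝ Z^1 · n^-1
v₁/v₂ = (3/5)^1 · (5/3)^-1 = 9/25

9/25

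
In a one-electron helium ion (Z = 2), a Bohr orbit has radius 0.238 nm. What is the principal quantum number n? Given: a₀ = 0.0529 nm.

r_n = n²a₀/Z ⇒ n² = rZ/a₀ = 0.238 × 2 / 0.0529 ≈ 9.00
n = 3

3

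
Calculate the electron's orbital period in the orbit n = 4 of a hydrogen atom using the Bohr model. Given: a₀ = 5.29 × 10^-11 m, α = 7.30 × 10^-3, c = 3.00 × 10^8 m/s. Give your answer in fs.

r = n²a₀/Z = 4²·5.29 × 10^-11/1 = 8.46 × 10^-10 m
v = Zαc/n = 1·0.00730·3.00 × 10^8/4 = 5.47 × 10^5 m/s
T = 2πr/v = 9.71 × 10^-15 s = 9.71 fs

9.71 fs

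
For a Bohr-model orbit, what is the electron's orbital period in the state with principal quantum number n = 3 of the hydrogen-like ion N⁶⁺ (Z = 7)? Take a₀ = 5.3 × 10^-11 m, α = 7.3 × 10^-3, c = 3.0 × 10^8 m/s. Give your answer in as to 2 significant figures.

r = n²a₀/Z = 3²·5.3 × 10^-11/7 = 6.8 × 10^-11 m
v = Zαc/n = 7·0.0073·3.0 × 10^8/3 = 5.1 × 10^6 m/s
T = 2πr/v = 8.4 × 10^-17 s = 84 as

84 as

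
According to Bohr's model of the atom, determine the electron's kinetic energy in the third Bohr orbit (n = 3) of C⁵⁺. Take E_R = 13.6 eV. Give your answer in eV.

54.4 eV

For a Coulomb orbit the virial theorem gives K = −E_n.
E_n = −E_R·Z²/n², so K = E_R·Z²/n² = 13.6 × 6²/3² = 54.4 eV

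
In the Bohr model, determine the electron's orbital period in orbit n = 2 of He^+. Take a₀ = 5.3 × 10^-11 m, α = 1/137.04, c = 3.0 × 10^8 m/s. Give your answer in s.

r = n²a₀/Z = 2²·5.3 × 10^-11/2 = 1.1 × 10^-10 m
v = Zαc/n = 2·0.0073·3.0 × 10^8/2 = 2.2 × 10^6 m/s
T = 2πr/v = 3.0 × 10^-16 s

3.0 × 10^-16 s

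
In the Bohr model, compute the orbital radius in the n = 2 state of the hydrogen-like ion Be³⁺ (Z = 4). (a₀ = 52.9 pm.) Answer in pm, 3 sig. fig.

r_n = n²a₀/Z = 2² × 52.9 / 4
    = 4 × 52.9 / 4 = 52.9 pm

52.9 pm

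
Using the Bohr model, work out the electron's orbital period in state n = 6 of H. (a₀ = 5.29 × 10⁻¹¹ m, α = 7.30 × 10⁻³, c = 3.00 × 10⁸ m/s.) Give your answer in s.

r = n²a₀/Z = 6²·5.29 × 10⁻¹¹/1 = 1.90 × 10⁻⁹ m
v = Zαc/n = 1·0.00730·3.00 × 10⁸/6 = 3.65 × 10⁵ m/s
T = 2πr/v = 3.28 × 10⁻¹⁴ s

3.28 × 10⁻¹⁴ s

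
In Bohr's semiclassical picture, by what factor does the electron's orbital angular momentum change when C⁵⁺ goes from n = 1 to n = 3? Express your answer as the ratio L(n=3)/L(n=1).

3

L = nℏ depends only on n, so L ∝ n.
L(n=3)/L(n=1) = (3/1)^1 = 3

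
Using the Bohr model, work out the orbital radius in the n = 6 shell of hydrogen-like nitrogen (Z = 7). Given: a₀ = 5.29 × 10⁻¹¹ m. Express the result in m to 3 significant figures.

2.72 × 10⁻¹⁰ m

r_n = n²a₀/Z = 6² × 5.29 × 10⁻¹¹ / 7
    = 36 × 5.29 × 10⁻¹¹ / 7 = 2.72 × 10⁻¹⁰ m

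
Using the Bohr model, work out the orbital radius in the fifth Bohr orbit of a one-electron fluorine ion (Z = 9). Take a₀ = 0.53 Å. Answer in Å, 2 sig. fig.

r_n = n²a₀/Z = 5² × 0.53 / 9
    = 25 × 0.53 / 9 = 1.5 Å

1.5 Å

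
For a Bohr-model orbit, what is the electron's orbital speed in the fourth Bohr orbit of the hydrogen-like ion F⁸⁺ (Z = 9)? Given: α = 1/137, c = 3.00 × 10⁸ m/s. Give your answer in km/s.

4930 km/s

v_n = Zαc/n = 9 × 0.00730 × 3.00 × 10⁸ / 4
    = 4930 km/s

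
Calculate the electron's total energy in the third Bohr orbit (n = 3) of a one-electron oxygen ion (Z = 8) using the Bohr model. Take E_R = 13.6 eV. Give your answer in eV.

E_n = −E_R·Z²/n² = −13.6 × 8²/3² = -96.7 eV

-96.7 eV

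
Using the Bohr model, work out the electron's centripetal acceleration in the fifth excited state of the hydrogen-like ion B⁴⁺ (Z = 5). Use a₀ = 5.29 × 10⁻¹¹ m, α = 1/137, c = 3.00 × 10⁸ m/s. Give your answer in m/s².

r = n²a₀/Z = 3.81 × 10⁻¹⁰ m, v = Zαc/n = 1.82 × 10⁶ m/s
a = v²/r = (1.82 × 10⁶)² / 3.81 × 10⁻¹⁰ = 8.74 × 10²¹ m/s²

8.74 × 10²¹ m/s²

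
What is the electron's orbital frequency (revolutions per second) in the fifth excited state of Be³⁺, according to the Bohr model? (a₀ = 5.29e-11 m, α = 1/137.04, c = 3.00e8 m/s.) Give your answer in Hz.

r = n²a₀/Z = 4.76e-10 m, v = Zαc/n = 1.46e6 m/s
f = v/(2πr) = 4.88e14 Hz

4.88e14 Hz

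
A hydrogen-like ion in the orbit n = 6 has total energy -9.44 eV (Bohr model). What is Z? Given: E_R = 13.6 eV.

5

E_n = −E_R Z²/n² ⇒ Z² = −E_n n²/E_R = 9.44 × 6² / 13.6 ≈ 24.99
Z = 5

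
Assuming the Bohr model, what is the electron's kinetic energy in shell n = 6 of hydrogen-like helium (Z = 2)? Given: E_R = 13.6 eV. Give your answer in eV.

1.51 eV

For a Coulomb orbit the virial theorem gives K = −E_n.
E_n = −E_R·Z²/n², so K = E_R·Z²/n² = 13.6 × 2²/6² = 1.51 eV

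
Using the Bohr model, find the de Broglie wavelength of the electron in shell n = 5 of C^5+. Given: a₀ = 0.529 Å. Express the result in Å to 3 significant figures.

The Bohr quantisation condition is nλ = 2πr_n.
r_n = n²a₀/Z = 2.20 Å
λ = 2πr_n/n = 2π·2.20/5 = 2.77 Å

2.77 Å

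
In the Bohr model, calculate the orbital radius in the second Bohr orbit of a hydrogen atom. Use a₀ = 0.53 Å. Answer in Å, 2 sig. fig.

r_n = n²a₀/Z = 2² × 0.53 / 1
    = 4 × 0.53 / 1 = 2.1 Å

2.1 Å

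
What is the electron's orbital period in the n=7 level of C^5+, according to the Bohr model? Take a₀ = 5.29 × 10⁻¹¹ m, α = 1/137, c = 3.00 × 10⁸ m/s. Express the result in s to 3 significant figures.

r = n²a₀/Z = 7²·5.29 × 10⁻¹¹/6 = 4.32 × 10⁻¹⁰ m
v = Zαc/n = 6·0.00730·3.00 × 10⁸/7 = 1.88 × 10⁶ m/s
T = 2πr/v = 1.45 × 10⁻¹⁵ s

1.45 × 10⁻¹⁵ s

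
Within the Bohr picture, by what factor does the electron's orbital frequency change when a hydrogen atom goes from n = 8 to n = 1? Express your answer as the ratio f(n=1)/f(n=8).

f ∝ Z^2 · n^-3; with Z fixed, f ∝ n^-3.
f(n=1)/f(n=8) = (1/8)^-3 = 512

512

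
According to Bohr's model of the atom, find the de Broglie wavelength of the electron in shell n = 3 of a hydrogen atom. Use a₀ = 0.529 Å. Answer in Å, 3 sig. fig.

9.97 Å

The Bohr quantisation condition is nλ = 2πr_n.
r_n = n²a₀/Z = 4.76 Å
λ = 2πr_n/n = 2π·4.76/3 = 9.97 Å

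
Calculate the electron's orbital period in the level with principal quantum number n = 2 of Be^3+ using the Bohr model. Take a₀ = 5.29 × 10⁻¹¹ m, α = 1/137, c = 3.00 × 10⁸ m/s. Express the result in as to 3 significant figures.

r = n²a₀/Z = 2²·5.29 × 10⁻¹¹/4 = 5.29 × 10⁻¹¹ m
v = Zαc/n = 4·0.00730·3.00 × 10⁸/2 = 4.38 × 10⁶ m/s
T = 2πr/v = 7.59 × 10⁻¹⁷ s = 75.9 as

75.9 as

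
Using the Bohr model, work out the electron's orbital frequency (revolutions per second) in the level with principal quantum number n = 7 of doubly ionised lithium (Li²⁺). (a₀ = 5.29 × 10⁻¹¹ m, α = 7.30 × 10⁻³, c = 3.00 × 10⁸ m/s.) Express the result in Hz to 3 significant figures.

1.73 × 10¹⁴ Hz

r = n²a₀/Z = 8.64 × 10⁻¹⁰ m, v = Zαc/n = 9.39 × 10⁵ m/s
f = v/(2πr) = 1.73 × 10¹⁴ Hz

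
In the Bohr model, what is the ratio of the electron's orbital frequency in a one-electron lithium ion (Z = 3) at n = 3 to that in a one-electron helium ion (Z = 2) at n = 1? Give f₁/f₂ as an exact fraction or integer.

f ∝ Z^2 · n^-3
f₁/f₂ = (3/2)^2 · (3/1)^-3 = 1/12

1/12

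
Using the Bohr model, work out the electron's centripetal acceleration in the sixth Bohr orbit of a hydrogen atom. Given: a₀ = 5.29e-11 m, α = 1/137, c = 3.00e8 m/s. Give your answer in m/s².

6.99e19 m/s²

r = n²a₀/Z = 1.90e-9 m, v = Zαc/n = 3.65e5 m/s
a = v²/r = (3.65e5)² / 1.90e-9 = 6.99e19 m/s²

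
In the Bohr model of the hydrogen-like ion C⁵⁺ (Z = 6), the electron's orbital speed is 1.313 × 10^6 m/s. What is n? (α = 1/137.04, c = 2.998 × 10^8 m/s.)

v_n = Zαc/n ⇒ n = Zαc/v = 6 × 0.007297 × 2.998 × 10^8 / 1.313 × 10^6 ≈ 10.00
n = 10

10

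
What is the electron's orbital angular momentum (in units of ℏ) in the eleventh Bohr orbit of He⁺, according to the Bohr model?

L_n = nℏ, so L/ℏ = n = 11.

11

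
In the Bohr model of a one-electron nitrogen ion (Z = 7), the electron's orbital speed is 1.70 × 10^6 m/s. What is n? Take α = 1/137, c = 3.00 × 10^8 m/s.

v_n = Zαc/n ⇒ n = Zαc/v = 7 × 0.00730 × 3.00 × 10^8 / 1.70 × 10^6 ≈ 9.02
n = 9

9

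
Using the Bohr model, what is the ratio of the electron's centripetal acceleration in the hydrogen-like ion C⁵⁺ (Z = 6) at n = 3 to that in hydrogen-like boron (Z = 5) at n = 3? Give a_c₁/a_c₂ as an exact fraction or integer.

a_c ∝ Z^3 · n^-4
a_c₁/a_c₂ = (6/5)^3 · (3/3)^-4 = 216/125

216/125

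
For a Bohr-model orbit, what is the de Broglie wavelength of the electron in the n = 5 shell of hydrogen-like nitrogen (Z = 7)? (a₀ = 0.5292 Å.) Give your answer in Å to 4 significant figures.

The Bohr quantisation condition is nλ = 2πr_n.
r_n = n²a₀/Z = 1.890 Å
λ = 2πr_n/n = 2π·1.890/5 = 2.375 Å

2.375 Å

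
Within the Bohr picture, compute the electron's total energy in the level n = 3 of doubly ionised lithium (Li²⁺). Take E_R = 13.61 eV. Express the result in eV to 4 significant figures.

-13.61 eV

E_n = −E_R·Z²/n² = −13.61 × 3²/3² = -13.61 eV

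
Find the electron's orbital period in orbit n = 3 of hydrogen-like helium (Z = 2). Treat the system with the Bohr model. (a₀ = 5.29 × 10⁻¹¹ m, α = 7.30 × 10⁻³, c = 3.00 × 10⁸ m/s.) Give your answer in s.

1.02 × 10⁻¹⁵ s

r = n²a₀/Z = 3²·5.29 × 10⁻¹¹/2 = 2.38 × 10⁻¹⁰ m
v = Zαc/n = 2·0.00730·3.00 × 10⁸/3 = 1.46 × 10⁶ m/s
T = 2πr/v = 1.02 × 10⁻¹⁵ s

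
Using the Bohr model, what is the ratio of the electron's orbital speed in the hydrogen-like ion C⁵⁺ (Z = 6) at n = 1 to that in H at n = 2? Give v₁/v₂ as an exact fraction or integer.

v ∝ Z^1 · n^-1
v₁/v₂ = (6/1)^1 · (1/2)^-1 = 12

12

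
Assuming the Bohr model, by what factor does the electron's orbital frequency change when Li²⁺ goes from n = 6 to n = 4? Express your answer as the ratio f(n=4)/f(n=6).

27/8

f ∝ Z^2 · n^-3; with Z fixed, f ∝ n^-3.
f(n=4)/f(n=6) = (4/6)^-3 = 27/8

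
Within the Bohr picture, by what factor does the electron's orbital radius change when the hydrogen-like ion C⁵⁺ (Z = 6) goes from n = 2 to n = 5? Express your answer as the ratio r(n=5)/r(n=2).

25/4

r ∝ Z^-1 · n^2; with Z fixed, r ∝ n^2.
r(n=5)/r(n=2) = (5/2)^2 = 25/4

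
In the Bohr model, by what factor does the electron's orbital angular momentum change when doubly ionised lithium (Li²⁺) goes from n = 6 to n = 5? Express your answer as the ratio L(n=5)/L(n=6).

L = nℏ depends only on n, so L ∝ n.
L(n=5)/L(n=6) = (5/6)^1 = 5/6

5/6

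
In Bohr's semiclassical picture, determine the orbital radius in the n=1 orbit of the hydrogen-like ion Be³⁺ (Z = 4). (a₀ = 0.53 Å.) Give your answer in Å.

0.13 Å

r_n = n²a₀/Z = 1² × 0.53 / 4
    = 1 × 0.53 / 4 = 0.13 Å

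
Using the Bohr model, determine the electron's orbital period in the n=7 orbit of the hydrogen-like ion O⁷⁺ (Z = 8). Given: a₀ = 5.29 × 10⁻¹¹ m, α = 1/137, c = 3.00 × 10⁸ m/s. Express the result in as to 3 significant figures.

813 as

r = n²a₀/Z = 7²·5.29 × 10⁻¹¹/8 = 3.24 × 10⁻¹⁰ m
v = Zαc/n = 8·0.00730·3.00 × 10⁸/7 = 2.50 × 10⁶ m/s
T = 2πr/v = 8.13 × 10⁻¹⁶ s = 813 as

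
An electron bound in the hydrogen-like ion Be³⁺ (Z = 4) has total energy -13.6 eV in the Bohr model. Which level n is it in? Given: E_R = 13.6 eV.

4

E_n = −E_R Z²/n² ⇒ n² = E_R Z²/(−E_n) = 13.6 × 4² / 13.6 ≈ 16.00
n = 4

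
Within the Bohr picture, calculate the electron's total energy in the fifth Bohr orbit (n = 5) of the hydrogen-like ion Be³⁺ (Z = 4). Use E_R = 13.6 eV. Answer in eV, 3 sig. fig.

E_n = −E_R·Z²/n² = −13.6 × 4²/5² = -8.70 eV

-8.70 eV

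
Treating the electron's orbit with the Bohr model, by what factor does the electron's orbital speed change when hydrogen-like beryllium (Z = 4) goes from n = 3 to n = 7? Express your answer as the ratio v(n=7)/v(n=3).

3/7

v ∝ Z^1 · n^-1; with Z fixed, v ∝ n^-1.
v(n=7)/v(n=3) = (7/3)^-1 = 3/7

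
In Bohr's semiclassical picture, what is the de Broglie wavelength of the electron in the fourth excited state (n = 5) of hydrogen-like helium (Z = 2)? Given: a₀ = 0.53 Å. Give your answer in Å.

The Bohr quantisation condition is nλ = 2πr_n.
r_n = n²a₀/Z = 6.6 Å
λ = 2πr_n/n = 2π·6.6/5 = 8.3 Å

8.3 Å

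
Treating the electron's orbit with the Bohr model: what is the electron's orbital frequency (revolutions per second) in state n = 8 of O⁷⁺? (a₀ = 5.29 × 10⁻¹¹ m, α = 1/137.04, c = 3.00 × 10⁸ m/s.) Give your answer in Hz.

r = n²a₀/Z = 4.23 × 10⁻¹⁰ m, v = Zαc/n = 2.19 × 10⁶ m/s
f = v/(2πr) = 8.23 × 10¹⁴ Hz

8.23 × 10¹⁴ Hz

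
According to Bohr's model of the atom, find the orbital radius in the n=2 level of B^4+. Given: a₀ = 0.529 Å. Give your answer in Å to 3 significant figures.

r_n = n²a₀/Z = 2² × 0.529 / 5
    = 4 × 0.529 / 5 = 0.423 Å

0.423 Å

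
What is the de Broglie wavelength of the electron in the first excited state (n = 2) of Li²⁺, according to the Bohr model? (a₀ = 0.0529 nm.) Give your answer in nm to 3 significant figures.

The Bohr quantisation condition is nλ = 2πr_n.
r_n = n²a₀/Z = 0.0705 nm
λ = 2πr_n/n = 2π·0.0705/2 = 0.222 nm

0.222 nm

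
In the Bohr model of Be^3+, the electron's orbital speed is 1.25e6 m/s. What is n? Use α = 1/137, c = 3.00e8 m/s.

v_n = Zαc/n ⇒ n = Zαc/v = 4 × 0.00730 × 3.00e8 / 1.25e6 ≈ 7.01
n = 7

7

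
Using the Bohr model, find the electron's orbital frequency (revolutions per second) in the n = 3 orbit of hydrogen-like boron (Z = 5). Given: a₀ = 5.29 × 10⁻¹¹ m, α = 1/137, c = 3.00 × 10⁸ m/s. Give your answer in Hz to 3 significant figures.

6.10 × 10¹⁵ Hz

r = n²a₀/Z = 9.52 × 10⁻¹¹ m, v = Zαc/n = 3.65 × 10⁶ m/s
f = v/(2πr) = 6.10 × 10¹⁵ Hz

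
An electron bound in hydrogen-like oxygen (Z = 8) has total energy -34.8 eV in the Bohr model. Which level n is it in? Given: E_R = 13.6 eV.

5

E_n = −E_R Z²/n² ⇒ n² = E_R Z²/(−E_n) = 13.6 × 8² / 34.8 ≈ 25.01
n = 5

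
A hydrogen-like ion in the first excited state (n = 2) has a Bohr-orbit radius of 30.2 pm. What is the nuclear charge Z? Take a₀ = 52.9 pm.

7

r_n = n²a₀/Z ⇒ Z = n²a₀/r = 2² × 52.9 / 30.2 ≈ 7.01
Z = 7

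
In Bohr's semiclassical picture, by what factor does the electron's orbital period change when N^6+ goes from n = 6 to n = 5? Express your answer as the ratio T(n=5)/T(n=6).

T ∝ Z^-2 · n^3; with Z fixed, T ∝ n^3.
T(n=5)/T(n=6) = (5/6)^3 = 125/216

125/216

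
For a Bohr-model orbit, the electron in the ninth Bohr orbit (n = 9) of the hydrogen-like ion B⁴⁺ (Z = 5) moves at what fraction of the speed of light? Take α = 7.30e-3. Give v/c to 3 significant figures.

0.00406

v_n = Zαc/n, so v/c = Zα/n = 5 × 0.00730 / 9 = 0.00406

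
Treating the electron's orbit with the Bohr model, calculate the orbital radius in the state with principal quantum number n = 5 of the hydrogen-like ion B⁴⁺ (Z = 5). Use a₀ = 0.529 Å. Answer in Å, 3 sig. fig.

r_n = n²a₀/Z = 5² × 0.529 / 5
    = 25 × 0.529 / 5 = 2.65 Å

2.65 Å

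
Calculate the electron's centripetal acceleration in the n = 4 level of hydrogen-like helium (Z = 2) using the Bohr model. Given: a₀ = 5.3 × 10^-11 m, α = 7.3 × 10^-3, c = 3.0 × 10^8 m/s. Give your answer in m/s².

r = n²a₀/Z = 4.2 × 10^-10 m, v = Zαc/n = 1.1 × 10^6 m/s
a = v²/r = (1.1 × 10^6)² / 4.2 × 10^-10 = 2.8 × 10^21 m/s²

2.8 × 10^21 m/s²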